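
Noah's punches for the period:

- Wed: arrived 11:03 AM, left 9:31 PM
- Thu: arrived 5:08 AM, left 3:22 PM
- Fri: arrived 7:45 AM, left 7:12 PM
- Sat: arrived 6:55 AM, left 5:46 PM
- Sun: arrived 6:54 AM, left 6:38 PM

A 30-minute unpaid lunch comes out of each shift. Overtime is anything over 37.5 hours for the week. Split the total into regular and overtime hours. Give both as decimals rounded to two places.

Wed: 11:03 AM–9:31 PM = 10 h 28 min; less 30 min break → 9 h 58 min
Thu: 5:08 AM–3:22 PM = 10 h 14 min; less 30 min break → 9 h 44 min
Fri: 7:45 AM–7:12 PM = 11 h 27 min; less 30 min break → 10 h 57 min
Sat: 6:55 AM–5:46 PM = 10 h 51 min; less 30 min break → 10 h 21 min
Sun: 6:54 AM–6:38 PM = 11 h 44 min; less 30 min break → 11 h 14 min
Total worked: 52 h 14 min = 52.23 h.
Threshold 37.5 h → overtime 14 h 44 min, regular 37 h 30 min.

Regular 37.50 hours, overtime 14.73 hours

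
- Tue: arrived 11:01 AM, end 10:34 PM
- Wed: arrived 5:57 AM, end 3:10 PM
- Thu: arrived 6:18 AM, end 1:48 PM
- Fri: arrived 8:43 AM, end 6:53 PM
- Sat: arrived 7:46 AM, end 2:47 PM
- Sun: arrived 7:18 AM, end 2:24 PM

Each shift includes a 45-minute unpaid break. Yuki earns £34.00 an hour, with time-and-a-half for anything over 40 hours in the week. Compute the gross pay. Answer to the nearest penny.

Tue: 11:01 AM–10:34 PM = 11 h 33 min; less 45 min break → 10 h 48 min
Wed: 5:57 AM–3:10 PM = 9 h 13 min; less 45 min break → 8 h 28 min
Thu: 6:18 AM–1:48 PM = 7 h 30 min; less 45 min break → 6 h 45 min
Fri: 8:43 AM–6:53 PM = 10 h 10 min; less 45 min break → 9 h 25 min
Sat: 7:46 AM–2:47 PM = 7 h 1 min; less 45 min break → 6 h 16 min
Sun: 7:18 AM–2:24 PM = 7 h 6 min; less 45 min break → 6 h 21 min
Total worked: 48 h 3 min = 2883 min.
Regular 40 h 0 min = 2400 min at £34.00/h; overtime 8 h 3 min = 483 min at £51.00/h.
Pay = (2400 × £34.00 + 483 × £51.00) ÷ 60 = £1770.55.

£1770.55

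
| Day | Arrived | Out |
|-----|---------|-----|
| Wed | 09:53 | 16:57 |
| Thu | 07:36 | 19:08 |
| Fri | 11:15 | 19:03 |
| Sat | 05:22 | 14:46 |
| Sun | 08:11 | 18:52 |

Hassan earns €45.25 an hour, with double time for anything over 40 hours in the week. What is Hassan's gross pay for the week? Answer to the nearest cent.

€2396.74

Wed: 09:53–16:57 = 7 h 4 min
Thu: 07:36–19:08 = 11 h 32 min
Fri: 11:15–19:03 = 7 h 48 min
Sat: 05:22–14:46 = 9 h 24 min
Sun: 08:11–18:52 = 10 h 41 min
Total worked: 46 h 29 min = 2789 min.
Regular 40 h 0 min = 2400 min at €45.25/h; overtime 6 h 29 min = 389 min at €90.50/h.
Pay = (2400 × €45.25 + 389 × €90.50) ÷ 60 = €2396.74.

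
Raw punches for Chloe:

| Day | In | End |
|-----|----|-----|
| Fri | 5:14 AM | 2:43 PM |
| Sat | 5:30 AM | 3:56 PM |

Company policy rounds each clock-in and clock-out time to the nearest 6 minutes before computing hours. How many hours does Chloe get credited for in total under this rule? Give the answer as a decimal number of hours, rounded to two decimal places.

19.90 hours

Fri: in 5:14 AM→5:12 AM, out 2:43 PM→2:42 PM; 9 h 30 min
Sat: in 5:30 AM→5:30 AM, out 3:56 PM→3:54 PM; 10 h 24 min
Total credited: 19 h 54 min.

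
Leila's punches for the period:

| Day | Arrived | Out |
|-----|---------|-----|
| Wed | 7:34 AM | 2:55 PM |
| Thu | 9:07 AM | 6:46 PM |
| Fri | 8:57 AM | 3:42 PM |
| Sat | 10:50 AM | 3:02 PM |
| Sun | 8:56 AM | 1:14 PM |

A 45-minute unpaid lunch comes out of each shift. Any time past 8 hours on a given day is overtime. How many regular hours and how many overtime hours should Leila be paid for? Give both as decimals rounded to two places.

Wed: 7:34 AM–2:55 PM = 7 h 21 min; less 45 min break → 6 h 36 min
Thu: 9:07 AM–6:46 PM = 9 h 39 min; less 45 min break → 8 h 54 min
Fri: 8:57 AM–3:42 PM = 6 h 45 min; less 45 min break → 6 h 0 min
Sat: 10:50 AM–3:02 PM = 4 h 12 min; less 45 min break → 3 h 27 min
Sun: 8:56 AM–1:14 PM = 4 h 18 min; less 45 min break → 3 h 33 min
Wed reg 6 h 36 min / OT 0 h 0 min; Thu reg 8 h 0 min / OT 0 h 54 min; Fri reg 6 h 0 min / OT 0 h 0 min; Sat reg 3 h 27 min / OT 0 h 0 min; Sun reg 3 h 33 min / OT 0 h 0 min.
Totals: regular 27 h 36 min, overtime 0 h 54 min.

Regular 27.60 hours, overtime 0.90 hours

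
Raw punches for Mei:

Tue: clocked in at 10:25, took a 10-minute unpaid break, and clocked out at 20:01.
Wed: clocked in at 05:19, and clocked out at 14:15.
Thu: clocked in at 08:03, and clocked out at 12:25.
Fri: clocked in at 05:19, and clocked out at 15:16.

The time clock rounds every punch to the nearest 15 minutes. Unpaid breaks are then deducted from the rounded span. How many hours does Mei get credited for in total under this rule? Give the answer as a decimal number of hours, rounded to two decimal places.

32.83 hours

Tue: in 10:25→10:30, out 20:01→20:00; 9 h 30 min − 10 min = 9 h 20 min
Wed: in 05:19→05:15, out 14:15→14:15; 9 h 0 min
Thu: in 08:03→08:00, out 12:25→12:30; 4 h 30 min
Fri: in 05:19→05:15, out 15:16→15:15; 10 h 0 min
Total credited: 32 h 50 min.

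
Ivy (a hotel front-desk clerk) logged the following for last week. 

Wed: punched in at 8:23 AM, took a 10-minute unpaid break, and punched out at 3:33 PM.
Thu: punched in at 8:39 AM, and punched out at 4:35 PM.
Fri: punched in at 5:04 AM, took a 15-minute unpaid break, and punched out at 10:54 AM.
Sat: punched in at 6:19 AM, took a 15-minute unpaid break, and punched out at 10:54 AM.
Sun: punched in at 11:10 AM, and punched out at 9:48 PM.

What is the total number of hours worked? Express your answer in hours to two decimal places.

35.48 hours

Wed: 8:23 AM–3:33 PM = 7 h 10 min; less 10 min break → 7 h 0 min
Thu: 8:39 AM–4:35 PM = 7 h 56 min
Fri: 5:04 AM–10:54 AM = 5 h 50 min; less 15 min break → 5 h 35 min
Sat: 6:19 AM–10:54 AM = 4 h 35 min; less 15 min break → 4 h 20 min
Sun: 11:10 AM–9:48 PM = 10 h 38 min
Total: 7 h 0 min + 7 h 56 min + 5 h 35 min + 4 h 20 min + 10 h 38 min = 35 h 29 min.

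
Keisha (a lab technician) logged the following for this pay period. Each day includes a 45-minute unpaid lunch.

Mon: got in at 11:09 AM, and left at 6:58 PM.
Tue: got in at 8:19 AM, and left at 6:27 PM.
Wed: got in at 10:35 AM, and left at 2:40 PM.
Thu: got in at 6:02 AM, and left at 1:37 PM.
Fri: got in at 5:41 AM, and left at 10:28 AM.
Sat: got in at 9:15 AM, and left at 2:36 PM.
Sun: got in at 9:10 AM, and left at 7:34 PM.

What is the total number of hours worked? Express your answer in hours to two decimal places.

Mon: 11:09 AM–6:58 PM = 7 h 49 min; less 45 min break → 7 h 4 min
Tue: 8:19 AM–6:27 PM = 10 h 8 min; less 45 min break → 9 h 23 min
Wed: 10:35 AM–2:40 PM = 4 h 5 min; less 45 min break → 3 h 20 min
Thu: 6:02 AM–1:37 PM = 7 h 35 min; less 45 min break → 6 h 50 min
Fri: 5:41 AM–10:28 AM = 4 h 47 min; less 45 min break → 4 h 2 min
Sat: 9:15 AM–2:36 PM = 5 h 21 min; less 45 min break → 4 h 36 min
Sun: 9:10 AM–7:34 PM = 10 h 24 min; less 45 min break → 9 h 39 min
Total: 7 h 4 min + 9 h 23 min + 3 h 20 min + 6 h 50 min + 4 h 2 min + 4 h 36 min + 9 h 39 min = 44 h 54 min.

44.90 hours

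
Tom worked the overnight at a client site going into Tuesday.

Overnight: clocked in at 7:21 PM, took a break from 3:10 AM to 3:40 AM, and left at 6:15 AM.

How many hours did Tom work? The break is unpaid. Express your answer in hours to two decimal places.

10.40 hours

Overnight: 7:21 PM → midnight = 4 h 39 min; midnight → 6:15 AM = 6 h 15 min; span 10 h 54 min; less 30 min break → 10 h 24 min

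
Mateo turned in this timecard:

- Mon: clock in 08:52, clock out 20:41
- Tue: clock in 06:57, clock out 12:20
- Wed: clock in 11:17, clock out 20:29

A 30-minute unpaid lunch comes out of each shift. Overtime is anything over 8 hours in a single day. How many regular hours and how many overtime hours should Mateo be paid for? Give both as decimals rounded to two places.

Mon: 08:52–20:41 = 11 h 49 min; less 30 min break → 11 h 19 min
Tue: 06:57–12:20 = 5 h 23 min; less 30 min break → 4 h 53 min
Wed: 11:17–20:29 = 9 h 12 min; less 30 min break → 8 h 42 min
Mon reg 8 h 0 min / OT 3 h 19 min; Tue reg 4 h 53 min / OT 0 h 0 min; Wed reg 8 h 0 min / OT 0 h 42 min.
Totals: regular 20 h 53 min, overtime 4 h 1 min.

Regular 20.88 hours, overtime 4.02 hours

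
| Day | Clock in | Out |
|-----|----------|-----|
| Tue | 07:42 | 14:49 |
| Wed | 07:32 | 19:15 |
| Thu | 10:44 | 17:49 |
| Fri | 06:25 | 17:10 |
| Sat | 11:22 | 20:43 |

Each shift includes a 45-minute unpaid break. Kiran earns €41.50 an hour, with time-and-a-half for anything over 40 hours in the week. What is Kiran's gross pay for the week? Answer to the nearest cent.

Tue: 07:42–14:49 = 7 h 7 min; less 45 min break → 6 h 22 min
Wed: 07:32–19:15 = 11 h 43 min; less 45 min break → 10 h 58 min
Thu: 10:44–17:49 = 7 h 5 min; less 45 min break → 6 h 20 min
Fri: 06:25–17:10 = 10 h 45 min; less 45 min break → 10 h 0 min
Sat: 11:22–20:43 = 9 h 21 min; less 45 min break → 8 h 36 min
Total worked: 42 h 16 min = 2536 min.
Regular 40 h 0 min = 2400 min at €41.50/h; overtime 2 h 16 min = 136 min at €62.25/h.
Pay = (2400 × €41.50 + 136 × €62.25) ÷ 60 = €1801.10.

€1801.10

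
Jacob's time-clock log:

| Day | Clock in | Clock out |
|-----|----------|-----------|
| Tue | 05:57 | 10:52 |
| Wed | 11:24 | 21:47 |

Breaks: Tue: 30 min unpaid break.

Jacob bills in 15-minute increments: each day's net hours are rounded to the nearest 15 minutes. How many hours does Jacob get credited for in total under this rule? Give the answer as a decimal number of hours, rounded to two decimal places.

Tue: 05:57–10:52 = 4 h 55 min − 30 min = 4 h 25 min → rounds to 4 h 30 min
Wed: 11:24–21:47 = 10 h 23 min → rounds to 10 h 30 min
Total credited: 15 h 0 min.

15.00 hours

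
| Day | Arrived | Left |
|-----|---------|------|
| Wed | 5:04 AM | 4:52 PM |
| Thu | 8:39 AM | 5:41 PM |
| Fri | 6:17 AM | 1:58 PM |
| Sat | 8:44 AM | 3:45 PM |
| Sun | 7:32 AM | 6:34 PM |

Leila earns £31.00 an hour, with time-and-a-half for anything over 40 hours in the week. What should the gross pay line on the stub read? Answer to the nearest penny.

Wed: 5:04 AM–4:52 PM = 11 h 48 min
Thu: 8:39 AM–5:41 PM = 9 h 2 min
Fri: 6:17 AM–1:58 PM = 7 h 41 min
Sat: 8:44 AM–3:45 PM = 7 h 1 min
Sun: 7:32 AM–6:34 PM = 11 h 2 min
Total worked: 46 h 34 min = 2794 min.
Regular 40 h 0 min = 2400 min at £31.00/h; overtime 6 h 34 min = 394 min at £46.50/h.
Pay = (2400 × £31.00 + 394 × £46.50) ÷ 60 = £1545.35.

£1545.35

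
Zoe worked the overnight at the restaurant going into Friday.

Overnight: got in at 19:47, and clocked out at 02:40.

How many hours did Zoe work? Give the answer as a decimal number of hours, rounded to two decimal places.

6.88 hours

Overnight: 19:47 → midnight = 4 h 13 min; midnight → 02:40 = 2 h 40 min; span 6 h 53 min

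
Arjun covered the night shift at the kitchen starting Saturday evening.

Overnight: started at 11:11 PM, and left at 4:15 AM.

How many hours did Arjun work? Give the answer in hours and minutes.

Overnight: 11:11 PM → midnight = 0 h 49 min; midnight → 4:15 AM = 4 h 15 min; span 5 h 4 min

5 h 4 min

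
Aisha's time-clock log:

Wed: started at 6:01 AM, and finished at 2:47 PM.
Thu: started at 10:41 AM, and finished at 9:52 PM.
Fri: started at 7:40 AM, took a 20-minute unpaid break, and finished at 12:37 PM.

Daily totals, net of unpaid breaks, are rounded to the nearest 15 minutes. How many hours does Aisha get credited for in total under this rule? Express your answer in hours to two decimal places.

Wed: 6:01 AM–2:47 PM = 8 h 46 min → rounds to 8 h 45 min
Thu: 10:41 AM–9:52 PM = 11 h 11 min → rounds to 11 h 15 min
Fri: 7:40 AM–12:37 PM = 4 h 57 min − 20 min = 4 h 37 min → rounds to 4 h 30 min
Total credited: 24 h 30 min.

24.50 hours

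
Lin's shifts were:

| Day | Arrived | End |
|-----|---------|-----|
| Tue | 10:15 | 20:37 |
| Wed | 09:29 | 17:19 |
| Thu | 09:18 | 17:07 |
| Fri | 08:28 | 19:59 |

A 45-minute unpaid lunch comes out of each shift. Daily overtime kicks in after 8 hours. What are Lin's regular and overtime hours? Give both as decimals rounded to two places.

Tue: 10:15–20:37 = 10 h 22 min; less 45 min break → 9 h 37 min
Wed: 09:29–17:19 = 7 h 50 min; less 45 min break → 7 h 5 min
Thu: 09:18–17:07 = 7 h 49 min; less 45 min break → 7 h 4 min
Fri: 08:28–19:59 = 11 h 31 min; less 45 min break → 10 h 46 min
Tue reg 8 h 0 min / OT 1 h 37 min; Wed reg 7 h 5 min / OT 0 h 0 min; Thu reg 7 h 4 min / OT 0 h 0 min; Fri reg 8 h 0 min / OT 2 h 46 min.
Totals: regular 30 h 9 min, overtime 4 h 23 min.

Regular 30.15 hours, overtime 4.38 hours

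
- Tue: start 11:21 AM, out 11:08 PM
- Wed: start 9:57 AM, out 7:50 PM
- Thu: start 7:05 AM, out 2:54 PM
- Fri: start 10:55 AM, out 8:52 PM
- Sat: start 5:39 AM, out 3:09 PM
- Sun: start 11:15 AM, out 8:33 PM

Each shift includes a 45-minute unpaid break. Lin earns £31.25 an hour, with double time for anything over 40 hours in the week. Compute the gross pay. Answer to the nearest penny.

£2108.33

Tue: 11:21 AM–11:08 PM = 11 h 47 min; less 45 min break → 11 h 2 min
Wed: 9:57 AM–7:50 PM = 9 h 53 min; less 45 min break → 9 h 8 min
Thu: 7:05 AM–2:54 PM = 7 h 49 min; less 45 min break → 7 h 4 min
Fri: 10:55 AM–8:52 PM = 9 h 57 min; less 45 min break → 9 h 12 min
Sat: 5:39 AM–3:09 PM = 9 h 30 min; less 45 min break → 8 h 45 min
Sun: 11:15 AM–8:33 PM = 9 h 18 min; less 45 min break → 8 h 33 min
Total worked: 53 h 44 min = 3224 min.
Regular 40 h 0 min = 2400 min at £31.25/h; overtime 13 h 44 min = 824 min at £62.50/h.
Pay = (2400 × £31.25 + 824 × £62.50) ÷ 60 = £2108.33.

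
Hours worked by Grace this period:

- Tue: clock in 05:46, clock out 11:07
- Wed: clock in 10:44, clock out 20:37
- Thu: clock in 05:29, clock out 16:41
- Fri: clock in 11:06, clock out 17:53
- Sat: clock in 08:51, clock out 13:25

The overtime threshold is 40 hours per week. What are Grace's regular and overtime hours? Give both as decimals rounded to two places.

Regular 37.78 hours, overtime 0.00 hours

Tue: 05:46–11:07 = 5 h 21 min
Wed: 10:44–20:37 = 9 h 53 min
Thu: 05:29–16:41 = 11 h 12 min
Fri: 11:06–17:53 = 6 h 47 min
Sat: 08:51–13:25 = 4 h 34 min
Total worked: 37 h 47 min = 37.78 h.
Threshold 40 h → overtime 0 h 0 min, regular 37 h 47 min.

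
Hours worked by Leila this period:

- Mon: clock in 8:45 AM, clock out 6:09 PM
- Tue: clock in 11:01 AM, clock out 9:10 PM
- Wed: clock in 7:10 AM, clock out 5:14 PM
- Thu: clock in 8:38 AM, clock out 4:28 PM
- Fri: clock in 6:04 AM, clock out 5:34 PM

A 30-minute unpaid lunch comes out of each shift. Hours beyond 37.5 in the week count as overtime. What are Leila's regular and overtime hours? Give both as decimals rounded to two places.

Mon: 8:45 AM–6:09 PM = 9 h 24 min; less 30 min break → 8 h 54 min
Tue: 11:01 AM–9:10 PM = 10 h 9 min; less 30 min break → 9 h 39 min
Wed: 7:10 AM–5:14 PM = 10 h 4 min; less 30 min break → 9 h 34 min
Thu: 8:38 AM–4:28 PM = 7 h 50 min; less 30 min break → 7 h 20 min
Fri: 6:04 AM–5:34 PM = 11 h 30 min; less 30 min break → 11 h 0 min
Total worked: 46 h 27 min = 46.45 h.
Threshold 37.5 h → overtime 8 h 57 min, regular 37 h 30 min.

Regular 37.50 hours, overtime 8.95 hours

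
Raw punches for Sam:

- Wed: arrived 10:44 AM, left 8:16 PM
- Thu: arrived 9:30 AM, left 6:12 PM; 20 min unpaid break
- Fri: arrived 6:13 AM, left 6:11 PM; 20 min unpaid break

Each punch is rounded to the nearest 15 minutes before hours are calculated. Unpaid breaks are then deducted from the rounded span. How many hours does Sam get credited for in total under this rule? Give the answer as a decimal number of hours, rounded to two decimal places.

Wed: in 10:44 AM→10:45 AM, out 8:16 PM→8:15 PM; 9 h 30 min
Thu: in 9:30 AM→9:30 AM, out 6:12 PM→6:15 PM; 8 h 45 min − 20 min = 8 h 25 min
Fri: in 6:13 AM→6:15 AM, out 6:11 PM→6:15 PM; 12 h 0 min − 20 min = 11 h 40 min
Total credited: 29 h 35 min.

29.58 hours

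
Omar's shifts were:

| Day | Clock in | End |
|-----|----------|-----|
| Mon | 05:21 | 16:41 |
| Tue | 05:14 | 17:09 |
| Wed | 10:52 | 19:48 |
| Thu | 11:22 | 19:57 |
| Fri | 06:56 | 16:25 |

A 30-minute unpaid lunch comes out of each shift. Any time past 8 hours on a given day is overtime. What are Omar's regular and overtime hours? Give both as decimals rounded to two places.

Mon: 05:21–16:41 = 11 h 20 min; less 30 min break → 10 h 50 min
Tue: 05:14–17:09 = 11 h 55 min; less 30 min break → 11 h 25 min
Wed: 10:52–19:48 = 8 h 56 min; less 30 min break → 8 h 26 min
Thu: 11:22–19:57 = 8 h 35 min; less 30 min break → 8 h 5 min
Fri: 06:56–16:25 = 9 h 29 min; less 30 min break → 8 h 59 min
Mon reg 8 h 0 min / OT 2 h 50 min; Tue reg 8 h 0 min / OT 3 h 25 min; Wed reg 8 h 0 min / OT 0 h 26 min; Thu reg 8 h 0 min / OT 0 h 5 min; Fri reg 8 h 0 min / OT 0 h 59 min.
Totals: regular 40 h 0 min, overtime 7 h 45 min.

Regular 40.00 hours, overtime 7.75 hours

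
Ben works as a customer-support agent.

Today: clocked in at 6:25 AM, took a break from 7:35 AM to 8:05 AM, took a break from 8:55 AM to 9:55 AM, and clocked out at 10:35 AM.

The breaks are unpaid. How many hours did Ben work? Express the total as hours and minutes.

2 h 40 min

Today: 6:25 AM–10:35 AM = 4 h 10 min; less 90 min break → 2 h 40 min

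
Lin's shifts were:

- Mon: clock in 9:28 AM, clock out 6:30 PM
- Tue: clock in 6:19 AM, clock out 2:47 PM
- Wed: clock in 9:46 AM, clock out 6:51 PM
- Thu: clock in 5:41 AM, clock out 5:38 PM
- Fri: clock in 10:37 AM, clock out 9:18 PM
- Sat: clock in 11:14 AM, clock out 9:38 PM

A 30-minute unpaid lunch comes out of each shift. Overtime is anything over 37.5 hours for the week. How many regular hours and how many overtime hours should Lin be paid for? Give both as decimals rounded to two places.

Mon: 9:28 AM–6:30 PM = 9 h 2 min; less 30 min break → 8 h 32 min
Tue: 6:19 AM–2:47 PM = 8 h 28 min; less 30 min break → 7 h 58 min
Wed: 9:46 AM–6:51 PM = 9 h 5 min; less 30 min break → 8 h 35 min
Thu: 5:41 AM–5:38 PM = 11 h 57 min; less 30 min break → 11 h 27 min
Fri: 10:37 AM–9:18 PM = 10 h 41 min; less 30 min break → 10 h 11 min
Sat: 11:14 AM–9:38 PM = 10 h 24 min; less 30 min break → 9 h 54 min
Total worked: 56 h 37 min = 56.62 h.
Threshold 37.5 h → overtime 19 h 7 min, regular 37 h 30 min.

Regular 37.50 hours, overtime 19.12 hours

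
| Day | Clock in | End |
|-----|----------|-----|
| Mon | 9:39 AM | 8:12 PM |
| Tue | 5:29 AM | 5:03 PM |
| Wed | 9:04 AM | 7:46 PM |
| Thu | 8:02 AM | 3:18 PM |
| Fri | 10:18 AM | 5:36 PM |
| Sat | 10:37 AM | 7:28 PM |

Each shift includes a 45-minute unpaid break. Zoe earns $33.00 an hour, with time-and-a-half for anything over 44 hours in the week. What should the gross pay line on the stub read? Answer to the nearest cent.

$1834.80

Mon: 9:39 AM–8:12 PM = 10 h 33 min; less 45 min break → 9 h 48 min
Tue: 5:29 AM–5:03 PM = 11 h 34 min; less 45 min break → 10 h 49 min
Wed: 9:04 AM–7:46 PM = 10 h 42 min; less 45 min break → 9 h 57 min
Thu: 8:02 AM–3:18 PM = 7 h 16 min; less 45 min break → 6 h 31 min
Fri: 10:18 AM–5:36 PM = 7 h 18 min; less 45 min break → 6 h 33 min
Sat: 10:37 AM–7:28 PM = 8 h 51 min; less 45 min break → 8 h 6 min
Total worked: 51 h 44 min = 3104 min.
Regular 44 h 0 min = 2640 min at $33.00/h; overtime 7 h 44 min = 464 min at $49.50/h.
Pay = (2640 × $33.00 + 464 × $49.50) ÷ 60 = $1834.80.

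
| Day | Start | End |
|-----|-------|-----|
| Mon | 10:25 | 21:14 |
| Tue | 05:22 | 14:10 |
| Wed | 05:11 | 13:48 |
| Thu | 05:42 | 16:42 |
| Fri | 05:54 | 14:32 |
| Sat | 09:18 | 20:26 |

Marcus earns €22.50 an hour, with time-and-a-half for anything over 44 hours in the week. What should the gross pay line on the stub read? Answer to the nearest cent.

€1496.25

Mon: 10:25–21:14 = 10 h 49 min
Tue: 05:22–14:10 = 8 h 48 min
Wed: 05:11–13:48 = 8 h 37 min
Thu: 05:42–16:42 = 11 h 0 min
Fri: 05:54–14:32 = 8 h 38 min
Sat: 09:18–20:26 = 11 h 8 min
Total worked: 59 h 0 min = 3540 min.
Regular 44 h 0 min = 2640 min at €22.50/h; overtime 15 h 0 min = 900 min at €33.75/h.
Pay = (2640 × €22.50 + 900 × €33.75) ÷ 60 = €1496.25.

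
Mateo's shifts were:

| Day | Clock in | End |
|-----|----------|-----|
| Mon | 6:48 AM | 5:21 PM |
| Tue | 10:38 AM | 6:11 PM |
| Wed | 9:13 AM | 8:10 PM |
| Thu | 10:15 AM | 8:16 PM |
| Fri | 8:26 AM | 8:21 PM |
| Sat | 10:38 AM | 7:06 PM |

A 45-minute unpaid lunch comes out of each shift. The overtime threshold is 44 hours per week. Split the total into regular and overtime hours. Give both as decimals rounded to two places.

Regular 44.00 hours, overtime 10.95 hours

Mon: 6:48 AM–5:21 PM = 10 h 33 min; less 45 min break → 9 h 48 min
Tue: 10:38 AM–6:11 PM = 7 h 33 min; less 45 min break → 6 h 48 min
Wed: 9:13 AM–8:10 PM = 10 h 57 min; less 45 min break → 10 h 12 min
Thu: 10:15 AM–8:16 PM = 10 h 1 min; less 45 min break → 9 h 16 min
Fri: 8:26 AM–8:21 PM = 11 h 55 min; less 45 min break → 11 h 10 min
Sat: 10:38 AM–7:06 PM = 8 h 28 min; less 45 min break → 7 h 43 min
Total worked: 54 h 57 min = 54.95 h.
Threshold 44 h → overtime 10 h 57 min, regular 44 h 0 min.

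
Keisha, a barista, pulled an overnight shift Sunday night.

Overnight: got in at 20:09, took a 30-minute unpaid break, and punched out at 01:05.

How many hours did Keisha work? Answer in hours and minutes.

4 h 26 min

Overnight: 20:09 → midnight = 3 h 51 min; midnight → 01:05 = 1 h 5 min; span 4 h 56 min; less 30 min break → 4 h 26 min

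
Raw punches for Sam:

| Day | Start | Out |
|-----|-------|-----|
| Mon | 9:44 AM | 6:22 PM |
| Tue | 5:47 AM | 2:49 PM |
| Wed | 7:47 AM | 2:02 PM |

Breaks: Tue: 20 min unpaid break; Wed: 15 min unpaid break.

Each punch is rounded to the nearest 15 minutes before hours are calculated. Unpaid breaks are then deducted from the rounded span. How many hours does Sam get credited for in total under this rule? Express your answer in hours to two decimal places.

23.17 hours

Mon: in 9:44 AM→9:45 AM, out 6:22 PM→6:15 PM; 8 h 30 min
Tue: in 5:47 AM→5:45 AM, out 2:49 PM→2:45 PM; 9 h 0 min − 20 min = 8 h 40 min
Wed: in 7:47 AM→7:45 AM, out 2:02 PM→2:00 PM; 6 h 15 min − 15 min = 6 h 0 min
Total credited: 23 h 10 min.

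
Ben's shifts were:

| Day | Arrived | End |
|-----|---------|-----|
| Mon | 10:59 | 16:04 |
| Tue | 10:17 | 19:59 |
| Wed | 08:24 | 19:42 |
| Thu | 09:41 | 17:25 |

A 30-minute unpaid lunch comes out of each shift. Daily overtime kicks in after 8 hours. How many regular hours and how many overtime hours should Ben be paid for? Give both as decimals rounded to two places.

Mon: 10:59–16:04 = 5 h 5 min; less 30 min break → 4 h 35 min
Tue: 10:17–19:59 = 9 h 42 min; less 30 min break → 9 h 12 min
Wed: 08:24–19:42 = 11 h 18 min; less 30 min break → 10 h 48 min
Thu: 09:41–17:25 = 7 h 44 min; less 30 min break → 7 h 14 min
Mon reg 4 h 35 min / OT 0 h 0 min; Tue reg 8 h 0 min / OT 1 h 12 min; Wed reg 8 h 0 min / OT 2 h 48 min; Thu reg 7 h 14 min / OT 0 h 0 min.
Totals: regular 27 h 49 min, overtime 4 h 0 min.

Regular 27.82 hours, overtime 4.00 hours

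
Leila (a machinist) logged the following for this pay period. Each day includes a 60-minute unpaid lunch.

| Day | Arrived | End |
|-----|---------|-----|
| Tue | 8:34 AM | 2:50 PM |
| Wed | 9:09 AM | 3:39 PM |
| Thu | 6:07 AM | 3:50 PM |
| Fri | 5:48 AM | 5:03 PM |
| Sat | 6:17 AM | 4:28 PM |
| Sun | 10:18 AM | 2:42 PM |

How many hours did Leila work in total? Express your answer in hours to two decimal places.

42.32 hours

Tue: 8:34 AM–2:50 PM = 6 h 16 min; less 60 min break → 5 h 16 min
Wed: 9:09 AM–3:39 PM = 6 h 30 min; less 60 min break → 5 h 30 min
Thu: 6:07 AM–3:50 PM = 9 h 43 min; less 60 min break → 8 h 43 min
Fri: 5:48 AM–5:03 PM = 11 h 15 min; less 60 min break → 10 h 15 min
Sat: 6:17 AM–4:28 PM = 10 h 11 min; less 60 min break → 9 h 11 min
Sun: 10:18 AM–2:42 PM = 4 h 24 min; less 60 min break → 3 h 24 min
Total: 5 h 16 min + 5 h 30 min + 8 h 43 min + 10 h 15 min + 9 h 11 min + 3 h 24 min = 42 h 19 min.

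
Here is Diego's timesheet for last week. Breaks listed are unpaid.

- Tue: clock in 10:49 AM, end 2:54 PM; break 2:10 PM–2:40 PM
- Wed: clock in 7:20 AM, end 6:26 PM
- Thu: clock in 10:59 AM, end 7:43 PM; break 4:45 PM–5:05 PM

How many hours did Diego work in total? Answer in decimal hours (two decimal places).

Tue: 10:49 AM–2:54 PM = 4 h 5 min; less 30 min break → 3 h 35 min
Wed: 7:20 AM–6:26 PM = 11 h 6 min
Thu: 10:59 AM–7:43 PM = 8 h 44 min; less 20 min break → 8 h 24 min
Total: 3 h 35 min + 11 h 6 min + 8 h 24 min = 23 h 5 min.

23.08 hours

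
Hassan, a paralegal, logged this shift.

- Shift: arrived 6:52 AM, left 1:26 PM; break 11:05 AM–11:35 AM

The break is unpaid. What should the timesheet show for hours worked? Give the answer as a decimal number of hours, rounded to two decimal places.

6.07 hours

Shift: 6:52 AM–1:26 PM = 6 h 34 min; less 30 min break → 6 h 4 min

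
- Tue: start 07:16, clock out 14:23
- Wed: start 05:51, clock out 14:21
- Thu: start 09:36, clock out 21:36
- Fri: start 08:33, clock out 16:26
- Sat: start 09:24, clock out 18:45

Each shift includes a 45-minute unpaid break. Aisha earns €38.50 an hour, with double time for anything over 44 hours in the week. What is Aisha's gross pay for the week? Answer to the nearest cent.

€1582.35

Tue: 07:16–14:23 = 7 h 7 min; less 45 min break → 6 h 22 min
Wed: 05:51–14:21 = 8 h 30 min; less 45 min break → 7 h 45 min
Thu: 09:36–21:36 = 12 h 0 min; less 45 min break → 11 h 15 min
Fri: 08:33–16:26 = 7 h 53 min; less 45 min break → 7 h 8 min
Sat: 09:24–18:45 = 9 h 21 min; less 45 min break → 8 h 36 min
Total worked: 41 h 6 min = 2466 min.
Regular 41 h 6 min = 2466 min at €38.50/h; overtime 0 h 0 min = 0 min at €77.00/h.
Pay = (2466 × €38.50 + 0 × €77.00) ÷ 60 = €1582.35.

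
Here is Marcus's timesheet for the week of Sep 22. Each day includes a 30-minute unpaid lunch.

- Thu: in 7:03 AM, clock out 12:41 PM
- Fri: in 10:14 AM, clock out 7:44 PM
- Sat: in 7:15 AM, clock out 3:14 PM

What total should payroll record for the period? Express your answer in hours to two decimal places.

Thu: 7:03 AM–12:41 PM = 5 h 38 min; less 30 min break → 5 h 8 min
Fri: 10:14 AM–7:44 PM = 9 h 30 min; less 30 min break → 9 h 0 min
Sat: 7:15 AM–3:14 PM = 7 h 59 min; less 30 min break → 7 h 29 min
Total: 5 h 8 min + 9 h 0 min + 7 h 29 min = 21 h 37 min.

21.62 hours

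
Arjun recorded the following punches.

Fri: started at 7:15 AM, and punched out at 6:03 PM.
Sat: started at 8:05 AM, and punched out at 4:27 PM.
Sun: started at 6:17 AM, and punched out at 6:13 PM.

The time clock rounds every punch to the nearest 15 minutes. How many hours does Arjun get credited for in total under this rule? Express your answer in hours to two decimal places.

31.25 hours

Fri: in 7:15 AM→7:15 AM, out 6:03 PM→6:00 PM; 10 h 45 min
Sat: in 8:05 AM→8:00 AM, out 4:27 PM→4:30 PM; 8 h 30 min
Sun: in 6:17 AM→6:15 AM, out 6:13 PM→6:15 PM; 12 h 0 min
Total credited: 31 h 15 min.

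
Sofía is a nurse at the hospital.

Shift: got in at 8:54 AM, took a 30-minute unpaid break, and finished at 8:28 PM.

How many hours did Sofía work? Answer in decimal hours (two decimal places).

11.07 hours

Shift: 8:54 AM–8:28 PM = 11 h 34 min; less 30 min break → 11 h 4 min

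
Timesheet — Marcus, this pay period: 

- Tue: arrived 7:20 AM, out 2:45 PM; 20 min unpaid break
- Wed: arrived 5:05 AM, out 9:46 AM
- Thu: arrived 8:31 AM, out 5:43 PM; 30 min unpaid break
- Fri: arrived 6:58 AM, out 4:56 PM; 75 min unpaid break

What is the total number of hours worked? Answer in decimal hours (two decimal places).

Tue: 7:20 AM–2:45 PM = 7 h 25 min; less 20 min break → 7 h 5 min
Wed: 5:05 AM–9:46 AM = 4 h 41 min
Thu: 8:31 AM–5:43 PM = 9 h 12 min; less 30 min break → 8 h 42 min
Fri: 6:58 AM–4:56 PM = 9 h 58 min; less 75 min break → 8 h 43 min
Total: 7 h 5 min + 4 h 41 min + 8 h 42 min + 8 h 43 min = 29 h 11 min.

29.18 hours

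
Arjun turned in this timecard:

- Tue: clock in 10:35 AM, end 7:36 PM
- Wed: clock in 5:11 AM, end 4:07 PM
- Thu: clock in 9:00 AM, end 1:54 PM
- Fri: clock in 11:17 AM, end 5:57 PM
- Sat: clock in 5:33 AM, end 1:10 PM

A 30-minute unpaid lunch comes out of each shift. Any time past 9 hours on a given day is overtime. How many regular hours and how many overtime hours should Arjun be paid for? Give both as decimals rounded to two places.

Regular 35.20 hours, overtime 1.43 hours

Tue: 10:35 AM–7:36 PM = 9 h 1 min; less 30 min break → 8 h 31 min
Wed: 5:11 AM–4:07 PM = 10 h 56 min; less 30 min break → 10 h 26 min
Thu: 9:00 AM–1:54 PM = 4 h 54 min; less 30 min break → 4 h 24 min
Fri: 11:17 AM–5:57 PM = 6 h 40 min; less 30 min break → 6 h 10 min
Sat: 5:33 AM–1:10 PM = 7 h 37 min; less 30 min break → 7 h 7 min
Tue reg 8 h 31 min / OT 0 h 0 min; Wed reg 9 h 0 min / OT 1 h 26 min; Thu reg 4 h 24 min / OT 0 h 0 min; Fri reg 6 h 10 min / OT 0 h 0 min; Sat reg 7 h 7 min / OT 0 h 0 min.
Totals: regular 35 h 12 min, overtime 1 h 26 min.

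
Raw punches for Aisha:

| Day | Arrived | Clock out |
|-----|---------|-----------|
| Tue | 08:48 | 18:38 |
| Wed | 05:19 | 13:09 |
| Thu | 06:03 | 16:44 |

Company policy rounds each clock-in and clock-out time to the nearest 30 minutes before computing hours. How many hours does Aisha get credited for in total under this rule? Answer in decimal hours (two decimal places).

Tue: in 08:48→09:00, out 18:38→18:30; 9 h 30 min
Wed: in 05:19→05:30, out 13:09→13:00; 7 h 30 min
Thu: in 06:03→06:00, out 16:44→16:30; 10 h 30 min
Total credited: 27 h 30 min.

27.50 hours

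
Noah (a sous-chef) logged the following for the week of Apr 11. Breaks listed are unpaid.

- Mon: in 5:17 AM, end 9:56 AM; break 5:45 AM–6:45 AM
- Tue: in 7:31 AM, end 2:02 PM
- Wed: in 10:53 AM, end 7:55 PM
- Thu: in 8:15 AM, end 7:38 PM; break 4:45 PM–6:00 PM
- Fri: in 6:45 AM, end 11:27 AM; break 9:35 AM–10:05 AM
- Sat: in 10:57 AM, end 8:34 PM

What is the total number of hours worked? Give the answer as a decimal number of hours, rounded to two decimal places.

43.15 hours

Mon: 5:17 AM–9:56 AM = 4 h 39 min; less 60 min break → 3 h 39 min
Tue: 7:31 AM–2:02 PM = 6 h 31 min
Wed: 10:53 AM–7:55 PM = 9 h 2 min
Thu: 8:15 AM–7:38 PM = 11 h 23 min; less 75 min break → 10 h 8 min
Fri: 6:45 AM–11:27 AM = 4 h 42 min; less 30 min break → 4 h 12 min
Sat: 10:57 AM–8:34 PM = 9 h 37 min
Total: 3 h 39 min + 6 h 31 min + 9 h 2 min + 10 h 8 min + 4 h 12 min + 9 h 37 min = 43 h 9 min.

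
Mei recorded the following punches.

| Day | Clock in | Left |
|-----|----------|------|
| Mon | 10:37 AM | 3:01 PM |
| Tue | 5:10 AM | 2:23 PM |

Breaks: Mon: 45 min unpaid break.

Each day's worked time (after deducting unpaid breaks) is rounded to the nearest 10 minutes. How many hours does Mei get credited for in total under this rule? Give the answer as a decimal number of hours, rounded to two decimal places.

12.83 hours

Mon: 10:37 AM–3:01 PM = 4 h 24 min − 45 min = 3 h 39 min → rounds to 3 h 40 min
Tue: 5:10 AM–2:23 PM = 9 h 13 min → rounds to 9 h 10 min
Total credited: 12 h 50 min.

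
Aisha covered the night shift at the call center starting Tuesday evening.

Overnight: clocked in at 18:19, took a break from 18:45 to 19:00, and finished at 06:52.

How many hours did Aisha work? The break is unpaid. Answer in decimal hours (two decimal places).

Overnight: 18:19 → midnight = 5 h 41 min; midnight → 06:52 = 6 h 52 min; span 12 h 33 min; less 15 min break → 12 h 18 min

12.30 hours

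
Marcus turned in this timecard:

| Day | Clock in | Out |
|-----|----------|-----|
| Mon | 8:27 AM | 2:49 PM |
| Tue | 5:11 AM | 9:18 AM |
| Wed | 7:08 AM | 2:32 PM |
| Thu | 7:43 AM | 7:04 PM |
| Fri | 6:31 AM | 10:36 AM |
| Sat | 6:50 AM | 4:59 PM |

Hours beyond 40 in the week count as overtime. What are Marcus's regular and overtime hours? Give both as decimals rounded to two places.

Mon: 8:27 AM–2:49 PM = 6 h 22 min
Tue: 5:11 AM–9:18 AM = 4 h 7 min
Wed: 7:08 AM–2:32 PM = 7 h 24 min
Thu: 7:43 AM–7:04 PM = 11 h 21 min
Fri: 6:31 AM–10:36 AM = 4 h 5 min
Sat: 6:50 AM–4:59 PM = 10 h 9 min
Total worked: 43 h 28 min = 43.47 h.
Threshold 40 h → overtime 3 h 28 min, regular 40 h 0 min.

Regular 40.00 hours, overtime 3.47 hours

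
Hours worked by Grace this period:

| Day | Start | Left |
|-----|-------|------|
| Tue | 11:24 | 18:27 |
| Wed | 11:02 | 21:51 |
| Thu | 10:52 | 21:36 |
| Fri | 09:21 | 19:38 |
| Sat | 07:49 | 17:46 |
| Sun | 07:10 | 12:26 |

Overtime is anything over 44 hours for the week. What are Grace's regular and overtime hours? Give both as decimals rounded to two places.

Tue: 11:24–18:27 = 7 h 3 min
Wed: 11:02–21:51 = 10 h 49 min
Thu: 10:52–21:36 = 10 h 44 min
Fri: 09:21–19:38 = 10 h 17 min
Sat: 07:49–17:46 = 9 h 57 min
Sun: 07:10–12:26 = 5 h 16 min
Total worked: 54 h 6 min = 54.10 h.
Threshold 44 h → overtime 10 h 6 min, regular 44 h 0 min.

Regular 44.00 hours, overtime 10.10 hours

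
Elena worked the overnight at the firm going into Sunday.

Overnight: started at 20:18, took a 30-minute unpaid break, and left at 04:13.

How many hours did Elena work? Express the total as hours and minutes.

7 h 25 min

Overnight: 20:18 → midnight = 3 h 42 min; midnight → 04:13 = 4 h 13 min; span 7 h 55 min; less 30 min break → 7 h 25 min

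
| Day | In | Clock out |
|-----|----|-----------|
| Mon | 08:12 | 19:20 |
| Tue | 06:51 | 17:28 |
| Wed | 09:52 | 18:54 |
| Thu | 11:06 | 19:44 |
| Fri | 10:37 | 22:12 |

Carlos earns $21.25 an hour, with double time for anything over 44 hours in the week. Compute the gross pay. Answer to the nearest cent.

Mon: 08:12–19:20 = 11 h 8 min
Tue: 06:51–17:28 = 10 h 37 min
Wed: 09:52–18:54 = 9 h 2 min
Thu: 11:06–19:44 = 8 h 38 min
Fri: 10:37–22:12 = 11 h 35 min
Total worked: 51 h 0 min = 3060 min.
Regular 44 h 0 min = 2640 min at $21.25/h; overtime 7 h 0 min = 420 min at $42.50/h.
Pay = (2640 × $21.25 + 420 × $42.50) ÷ 60 = $1232.50.

$1232.50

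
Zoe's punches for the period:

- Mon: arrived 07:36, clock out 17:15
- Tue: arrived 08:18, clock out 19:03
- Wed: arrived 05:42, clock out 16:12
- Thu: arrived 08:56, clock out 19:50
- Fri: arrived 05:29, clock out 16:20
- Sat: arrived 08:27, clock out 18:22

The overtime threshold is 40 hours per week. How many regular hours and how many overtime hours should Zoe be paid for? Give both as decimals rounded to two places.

Regular 40.00 hours, overtime 22.57 hours

Mon: 07:36–17:15 = 9 h 39 min
Tue: 08:18–19:03 = 10 h 45 min
Wed: 05:42–16:12 = 10 h 30 min
Thu: 08:56–19:50 = 10 h 54 min
Fri: 05:29–16:20 = 10 h 51 min
Sat: 08:27–18:22 = 9 h 55 min
Total worked: 62 h 34 min = 62.57 h.
Threshold 40 h → overtime 22 h 34 min, regular 40 h 0 min.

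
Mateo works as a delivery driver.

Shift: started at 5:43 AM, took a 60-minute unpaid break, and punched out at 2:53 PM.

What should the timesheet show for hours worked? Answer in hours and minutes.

8 h 10 min

Shift: 5:43 AM–2:53 PM = 9 h 10 min; less 60 min break → 8 h 10 min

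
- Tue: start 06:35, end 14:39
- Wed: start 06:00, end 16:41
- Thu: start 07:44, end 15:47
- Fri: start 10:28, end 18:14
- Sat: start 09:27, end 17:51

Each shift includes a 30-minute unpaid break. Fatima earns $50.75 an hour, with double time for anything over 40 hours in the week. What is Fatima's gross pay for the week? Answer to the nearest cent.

Tue: 06:35–14:39 = 8 h 4 min; less 30 min break → 7 h 34 min
Wed: 06:00–16:41 = 10 h 41 min; less 30 min break → 10 h 11 min
Thu: 07:44–15:47 = 8 h 3 min; less 30 min break → 7 h 33 min
Fri: 10:28–18:14 = 7 h 46 min; less 30 min break → 7 h 16 min
Sat: 09:27–17:51 = 8 h 24 min; less 30 min break → 7 h 54 min
Total worked: 40 h 28 min = 2428 min.
Regular 40 h 0 min = 2400 min at $50.75/h; overtime 0 h 28 min = 28 min at $101.50/h.
Pay = (2400 × $50.75 + 28 × $101.50) ÷ 60 = $2077.37.

$2077.37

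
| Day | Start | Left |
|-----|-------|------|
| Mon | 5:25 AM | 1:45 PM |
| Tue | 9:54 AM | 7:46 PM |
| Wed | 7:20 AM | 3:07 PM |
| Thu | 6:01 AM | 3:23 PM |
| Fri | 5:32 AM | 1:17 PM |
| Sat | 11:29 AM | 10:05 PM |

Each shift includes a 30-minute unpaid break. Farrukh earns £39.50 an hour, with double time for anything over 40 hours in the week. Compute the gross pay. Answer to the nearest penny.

Mon: 5:25 AM–1:45 PM = 8 h 20 min; less 30 min break → 7 h 50 min
Tue: 9:54 AM–7:46 PM = 9 h 52 min; less 30 min break → 9 h 22 min
Wed: 7:20 AM–3:07 PM = 7 h 47 min; less 30 min break → 7 h 17 min
Thu: 6:01 AM–3:23 PM = 9 h 22 min; less 30 min break → 8 h 52 min
Fri: 5:32 AM–1:17 PM = 7 h 45 min; less 30 min break → 7 h 15 min
Sat: 11:29 AM–10:05 PM = 10 h 36 min; less 30 min break → 10 h 6 min
Total worked: 50 h 42 min = 3042 min.
Regular 40 h 0 min = 2400 min at £39.50/h; overtime 10 h 42 min = 642 min at £79.00/h.
Pay = (2400 × £39.50 + 642 × £79.00) ÷ 60 = £2425.30.

£2425.30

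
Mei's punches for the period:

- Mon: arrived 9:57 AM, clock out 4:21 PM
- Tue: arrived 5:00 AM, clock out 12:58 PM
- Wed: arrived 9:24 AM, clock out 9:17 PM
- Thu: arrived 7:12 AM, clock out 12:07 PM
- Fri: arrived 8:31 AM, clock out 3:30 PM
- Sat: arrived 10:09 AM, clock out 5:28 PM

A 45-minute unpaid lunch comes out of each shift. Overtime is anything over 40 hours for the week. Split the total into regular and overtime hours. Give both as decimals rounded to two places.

Mon: 9:57 AM–4:21 PM = 6 h 24 min; less 45 min break → 5 h 39 min
Tue: 5:00 AM–12:58 PM = 7 h 58 min; less 45 min break → 7 h 13 min
Wed: 9:24 AM–9:17 PM = 11 h 53 min; less 45 min break → 11 h 8 min
Thu: 7:12 AM–12:07 PM = 4 h 55 min; less 45 min break → 4 h 10 min
Fri: 8:31 AM–3:30 PM = 6 h 59 min; less 45 min break → 6 h 14 min
Sat: 10:09 AM–5:28 PM = 7 h 19 min; less 45 min break → 6 h 34 min
Total worked: 40 h 58 min = 40.97 h.
Threshold 40 h → overtime 0 h 58 min, regular 40 h 0 min.

Regular 40.00 hours, overtime 0.97 hours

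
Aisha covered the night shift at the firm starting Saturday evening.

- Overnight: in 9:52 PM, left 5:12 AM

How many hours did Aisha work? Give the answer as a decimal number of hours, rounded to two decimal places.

Overnight: 9:52 PM → midnight = 2 h 8 min; midnight → 5:12 AM = 5 h 12 min; span 7 h 20 min

7.33 hours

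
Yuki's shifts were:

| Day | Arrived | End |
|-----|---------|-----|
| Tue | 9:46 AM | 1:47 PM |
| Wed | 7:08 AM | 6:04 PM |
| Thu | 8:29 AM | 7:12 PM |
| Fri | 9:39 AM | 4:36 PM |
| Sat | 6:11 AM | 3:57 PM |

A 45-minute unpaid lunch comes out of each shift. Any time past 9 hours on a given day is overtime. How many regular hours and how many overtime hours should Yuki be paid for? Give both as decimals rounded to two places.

Regular 36.47 hours, overtime 2.17 hours

Tue: 9:46 AM–1:47 PM = 4 h 1 min; less 45 min break → 3 h 16 min
Wed: 7:08 AM–6:04 PM = 10 h 56 min; less 45 min break → 10 h 11 min
Thu: 8:29 AM–7:12 PM = 10 h 43 min; less 45 min break → 9 h 58 min
Fri: 9:39 AM–4:36 PM = 6 h 57 min; less 45 min break → 6 h 12 min
Sat: 6:11 AM–3:57 PM = 9 h 46 min; less 45 min break → 9 h 1 min
Tue reg 3 h 16 min / OT 0 h 0 min; Wed reg 9 h 0 min / OT 1 h 11 min; Thu reg 9 h 0 min / OT 0 h 58 min; Fri reg 6 h 12 min / OT 0 h 0 min; Sat reg 9 h 0 min / OT 0 h 1 min.
Totals: regular 36 h 28 min, overtime 2 h 10 min.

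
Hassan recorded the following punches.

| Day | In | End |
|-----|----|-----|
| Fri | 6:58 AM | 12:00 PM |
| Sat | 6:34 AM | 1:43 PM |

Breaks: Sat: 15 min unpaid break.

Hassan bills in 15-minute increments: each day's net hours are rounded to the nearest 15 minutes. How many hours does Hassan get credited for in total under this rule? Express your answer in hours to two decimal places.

Fri: 6:58 AM–12:00 PM = 5 h 2 min → rounds to 5 h 0 min
Sat: 6:34 AM–1:43 PM = 7 h 9 min − 15 min = 6 h 54 min → rounds to 7 h 0 min
Total credited: 12 h 0 min.

12.00 hours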